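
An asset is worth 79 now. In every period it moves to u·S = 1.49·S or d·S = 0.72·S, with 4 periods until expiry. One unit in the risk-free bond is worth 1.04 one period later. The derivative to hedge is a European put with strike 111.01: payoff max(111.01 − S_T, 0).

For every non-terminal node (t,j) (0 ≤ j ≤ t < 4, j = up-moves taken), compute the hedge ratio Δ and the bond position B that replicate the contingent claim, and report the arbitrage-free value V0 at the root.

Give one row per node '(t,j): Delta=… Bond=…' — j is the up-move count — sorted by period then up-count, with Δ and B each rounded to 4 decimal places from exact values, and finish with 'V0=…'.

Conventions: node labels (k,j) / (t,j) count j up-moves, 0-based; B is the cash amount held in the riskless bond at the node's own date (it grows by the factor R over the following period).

Arbitrage-free pricing uses the up-move probability p* = (R−d)/(u−d) = 0.4156, discounting each step at R = 1.04.
Payoffs at expiry: V(4,0)=89.7797, V(4,1)=67.0750, V(4,2)=20.0889, V(4,3)=0.0000, V(4,4)=0.0000
(3,0): S=29.4866. Δ = (V_up−V_dn)/(S_up−S_dn) = (67.0750−89.7797)/(43.9350−21.2303) = -1.0000. V = [p*·67.0750 + (1−p*)·89.7797]/1.04 = 77.2538. B = V − Δ·S = 106.7404.
(3,1): S=61.0209. Δ = (V_up−V_dn)/(S_up−S_dn) = (20.0889−67.0750)/(90.9211−43.9350) = -1.0000. V = [p*·20.0889 + (1−p*)·67.0750]/1.04 = 45.7195. B = V − Δ·S = 106.7404.
(3,2): S=126.2793. Δ = (V_up−V_dn)/(S_up−S_dn) = (0.0000−20.0889)/(188.1561−90.9211) = -0.2066. V = [p*·0.0000 + (1−p*)·20.0889]/1.04 = 11.2887. B = V − Δ·S = 37.3782.
(3,3): S=261.3280. Δ = (V_up−V_dn)/(S_up−S_dn) = (0.0000−0.0000)/(389.3787−188.1561) = 0.0000. V = [p*·0.0000 + (1−p*)·0.0000]/1.04 = 0.0000. B = V − Δ·S = 0.0000.
(2,0): S=40.9536. Δ = (V_up−V_dn)/(S_up−S_dn) = (45.7195−77.2538)/(61.0209−29.4866) = -1.0000. V = [p*·45.7195 + (1−p*)·77.2538]/1.04 = 61.6814. B = V − Δ·S = 102.6350.
(2,1): S=84.7512. Δ = (V_up−V_dn)/(S_up−S_dn) = (11.2887−45.7195)/(126.2793−61.0209) = -0.5276. V = [p*·11.2887 + (1−p*)·45.7195]/1.04 = 30.2025. B = V − Δ·S = 74.9178.
(2,2): S=175.3879. Δ = (V_up−V_dn)/(S_up−S_dn) = (0.0000−11.2887)/(261.3280−126.2793) = -0.0836. V = [p*·0.0000 + (1−p*)·11.2887]/1.04 = 6.3436. B = V − Δ·S = 21.0042.
(1,0): S=56.8800. Δ = (V_up−V_dn)/(S_up−S_dn) = (30.2025−61.6814)/(84.7512−40.9536) = -0.7187. V = [p*·30.2025 + (1−p*)·61.6814]/1.04 = 46.7301. B = V − Δ·S = 87.6117.
(1,1): S=117.7100. Δ = (V_up−V_dn)/(S_up−S_dn) = (6.3436−30.2025)/(175.3879−84.7512) = -0.2632. V = [p*·6.3436 + (1−p*)·30.2025]/1.04 = 19.5068. B = V − Δ·S = 50.4925.
(0,0): S=79.0000. Δ = (V_up−V_dn)/(S_up−S_dn) = (19.5068−46.7301)/(117.7100−56.8800) = -0.4475. V = [p*·19.5068 + (1−p*)·46.7301]/1.04 = 34.0543. B = V − Δ·S = 69.4092.
Check: Δ(0,0)·S0 + B(0,0) = 34.0543 = V0.

(0,0): Delta=-0.4475 Bond=69.4092
(1,0): Delta=-0.7187 Bond=87.6117
(1,1): Delta=-0.2632 Bond=50.4925
(2,0): Delta=-1.0000 Bond=102.6350
(2,1): Delta=-0.5276 Bond=74.9178
(2,2): Delta=-0.0836 Bond=21.0042
(3,0): Delta=-1.0000 Bond=106.7404
(3,1): Delta=-1.0000 Bond=106.7404
(3,2): Delta=-0.2066 Bond=37.3782
(3,3): Delta=0.0000 Bond=0.0000
V0=34.0543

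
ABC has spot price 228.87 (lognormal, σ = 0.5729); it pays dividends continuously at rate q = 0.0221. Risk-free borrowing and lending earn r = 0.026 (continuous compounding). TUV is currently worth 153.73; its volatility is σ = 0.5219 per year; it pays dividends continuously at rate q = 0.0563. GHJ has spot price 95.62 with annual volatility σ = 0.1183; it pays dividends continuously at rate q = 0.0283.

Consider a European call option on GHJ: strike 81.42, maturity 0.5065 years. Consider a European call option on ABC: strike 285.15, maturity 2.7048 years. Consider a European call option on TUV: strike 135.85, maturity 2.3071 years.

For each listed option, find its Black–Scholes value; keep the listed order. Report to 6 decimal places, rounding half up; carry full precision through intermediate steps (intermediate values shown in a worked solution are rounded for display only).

price(GHJ call K=81.42) = 13.986226
price(ABC call K=285.15) = 64.116090
price(TUV call K=135.85) = 44.134899

[GHJ call K=81.42]
σ√T = 0.1183·√0.5065 = 0.084193
d₁ = (ln(S/K) + (r−q+σ²/2)T) / (σ√T) = (ln(95.62/81.42) + (0.026−0.0283+0.1183²/2)·0.5065) / 0.084193 = (0.160761 + 0.002379) / 0.084193 = 1.937701
d₂ = d₁ − σ√T = 1.937701 − 0.084193 = 1.853509
e^{−rT} = 0.986917
e^{−qT} = 0.985768
N(d₁) = 0.973670,  N(d₂) = 0.968095
price = S·e^{−qT}·N(d₁) − K·e^{−rT}·N(d₂) = 91.777336 − 77.791109 = 13.986226
[ABC call K=285.15]
σ√T = 0.5729·√2.7048 = 0.942207
d₁ = (ln(S/K) + (r−q+σ²/2)T) / (σ√T) = (ln(228.87/285.15) + (0.026−0.0221+0.5729²/2)·2.7048) / 0.942207 = (-0.219861 + 0.454426) / 0.942207 = 0.248952
d₂ = d₁ − σ√T = 0.248952 − 0.942207 = -0.693255
e^{−rT} = 0.932091
e^{−qT} = 0.941975
N(d₁) = 0.598301,  N(d₂) = 0.244075
price = S·e^{−qT}·N(d₁) − K·e^{−rT}·N(d₂) = 128.987702 − 64.871613 = 64.116090
[TUV call K=135.85]
σ√T = 0.5219·√2.3071 = 0.792721
d₁ = (ln(S/K) + (r−q+σ²/2)T) / (σ√T) = (ln(153.73/135.85) + (0.026−0.0563+0.5219²/2)·2.3071) / 0.792721 = (0.123646 + 0.244298) / 0.792721 = 0.464154
d₂ = d₁ − σ√T = 0.464154 − 0.792721 = -0.328567
e^{−rT} = 0.941779
e^{−qT} = 0.878192
N(d₁) = 0.678731,  N(d₂) = 0.371241
price = S·e^{−qT}·N(d₁) − K·e^{−rT}·N(d₂) = 91.631783 − 47.496884 = 44.134899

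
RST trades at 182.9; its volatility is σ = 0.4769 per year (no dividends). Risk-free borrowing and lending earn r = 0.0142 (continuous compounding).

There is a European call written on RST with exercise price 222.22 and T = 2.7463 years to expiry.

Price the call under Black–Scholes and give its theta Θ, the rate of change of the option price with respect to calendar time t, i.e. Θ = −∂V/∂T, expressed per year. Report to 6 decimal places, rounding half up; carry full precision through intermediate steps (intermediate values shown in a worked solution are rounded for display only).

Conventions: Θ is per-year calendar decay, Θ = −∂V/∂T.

price = 46.641518
Θ = -11.135171

σ√T = 0.4769·√2.7463 = 0.790317
d₁ = (ln(S/K) + (r+σ²/2)T) / (σ√T) = (ln(182.9/222.22) + (0.0142+0.4769²/2)·2.7463) / 0.790317 = (-0.194728 + 0.351298) / 0.790317 = 0.198110
d₂ = d₁ − σ√T = 0.198110 − 0.790317 = -0.592207
e^{−rT} = 0.961753
N(d₁) = 0.578520,  N(d₂) = 0.276856
Call price V = S·N(d₁) − K·e^{−rT}·N(d₂) = 105.811390 − 59.169872 = 46.641518
φ(d₁) = (1/√(2π))·e^{−d₁²/2} = 0.391190
Θ = −S·φ(d₁)·σ/(2√T) − r·K·e^{−rT}·N(d₂) = −10.294959 − 0.840212 = -11.135171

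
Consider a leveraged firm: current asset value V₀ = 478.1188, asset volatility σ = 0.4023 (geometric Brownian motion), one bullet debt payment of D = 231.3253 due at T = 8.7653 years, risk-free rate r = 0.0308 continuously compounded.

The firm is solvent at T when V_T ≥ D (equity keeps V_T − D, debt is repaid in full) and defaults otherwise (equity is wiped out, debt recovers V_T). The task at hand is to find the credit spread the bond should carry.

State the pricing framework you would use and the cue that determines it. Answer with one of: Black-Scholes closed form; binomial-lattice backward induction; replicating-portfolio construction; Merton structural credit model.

Key observation: with the firm-asset dynamics (V₀ = 478.1188) and a single zero-coupon liability of face 231.3253 given, debt value, spread, and default probability all derive from the option view of the balance sheet.

framework: Merton structural credit model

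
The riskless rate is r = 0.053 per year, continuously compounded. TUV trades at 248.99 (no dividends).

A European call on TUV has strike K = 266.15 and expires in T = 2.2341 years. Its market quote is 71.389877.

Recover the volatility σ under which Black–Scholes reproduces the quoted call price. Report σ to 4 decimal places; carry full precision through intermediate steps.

sigma = 0.4574

At σ = 0.4574 the Black–Scholes value reproduces the quote:
σ√T = 0.4574·√2.2341 = 0.683671
d₁ = (ln(S/K) + (r+σ²/2)T) / (σ√T) = (ln(248.99/266.15) + (0.053+0.4574²/2)·2.2341) / 0.683671 = (-0.066647 + 0.352111) / 0.683671 = 0.417545
d₂ = d₁ − σ√T = 0.417545 − 0.683671 = -0.266127
e^{−rT} = 0.888334
N(d₁) = 0.661860,  N(d₂) = 0.395071
V = S·N(d₁) − K·e^{−rT}·N(d₂) = 164.796506 − 93.406629 = 71.389877 (matching the quote); vega is positive throughout, so no other σ reproduces this price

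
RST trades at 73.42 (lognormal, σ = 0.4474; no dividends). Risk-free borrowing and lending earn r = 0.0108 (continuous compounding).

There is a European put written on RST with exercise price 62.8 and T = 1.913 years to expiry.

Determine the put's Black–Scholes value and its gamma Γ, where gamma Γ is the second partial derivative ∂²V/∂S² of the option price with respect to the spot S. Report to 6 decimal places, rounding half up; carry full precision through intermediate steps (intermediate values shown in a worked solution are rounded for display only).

price = 11.083883
Γ = 0.007355

σ√T = 0.4474·√1.913 = 0.618805
d₁ = (ln(S/K) + (r+σ²/2)T) / (σ√T) = (ln(73.42/62.8) + (0.0108+0.4474²/2)·1.913) / 0.618805 = (0.156241 + 0.212120) / 0.618805 = 0.595279
d₂ = d₁ − σ√T = 0.595279 − 0.618805 = -0.023526
e^{−rT} = 0.979552
N(−d₁) = 0.275829,  N(−d₂) = 0.509385
Put price V = K·e^{−rT}·N(−d₂) − S·N(−d₁) = 31.335216 − 20.251333 = 11.083883
φ(d₁) = (1/√(2π))·e^{−d₁²/2} = 0.334166
Γ = φ(d₁) / (S·σ·√T) = 0.007355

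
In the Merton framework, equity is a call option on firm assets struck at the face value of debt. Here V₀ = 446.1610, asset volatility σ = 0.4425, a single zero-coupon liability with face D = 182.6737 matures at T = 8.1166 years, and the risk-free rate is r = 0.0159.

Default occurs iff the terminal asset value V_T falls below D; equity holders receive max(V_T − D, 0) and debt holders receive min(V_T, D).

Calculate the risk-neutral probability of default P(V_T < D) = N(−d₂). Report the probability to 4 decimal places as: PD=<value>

Equity is a call on the firm's assets struck at D = 182.6737:
d₁ = [ln(V₀/D) + (r + σ²/2)T] / (σ√T)
   = [ln(446.1610/182.6737) + (0.0159 + 0.5·0.4425²)·8.1166] / (0.4425·√8.1166)
   = [0.892978 + 0.923694] / 1.260667 = 1.441041
d₂ = d₁ − σ√T = 1.441041 − 1.260667 = 0.180374
risk-neutral PD = N(−d₂) = N(-0.180374) = 0.428429

PD=0.4284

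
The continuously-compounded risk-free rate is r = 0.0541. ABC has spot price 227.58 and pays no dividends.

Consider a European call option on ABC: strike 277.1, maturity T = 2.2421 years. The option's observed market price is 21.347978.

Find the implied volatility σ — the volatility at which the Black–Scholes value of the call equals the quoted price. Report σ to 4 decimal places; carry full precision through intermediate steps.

sigma = 0.2092

At σ = 0.2092 the Black–Scholes value reproduces the quote:
σ√T = 0.2092·√2.2421 = 0.313249
d₁ = (ln(S/K) + (r+σ²/2)T) / (σ√T) = (ln(227.58/277.1) + (0.0541+0.2092²/2)·2.2421) / 0.313249 = (-0.196877 + 0.170360) / 0.313249 = -0.084651
d₂ = d₁ − σ√T = -0.084651 − 0.313249 = -0.397899
e^{−rT} = 0.885770
N(d₁) = 0.466270,  N(d₂) = 0.345352
V = S·N(d₁) − K·e^{−rT}·N(d₂) = 106.113637 − 84.765659 = 21.347978 (equal to the quote); since ∂V/∂σ > 0 for all σ, the implied volatility is unique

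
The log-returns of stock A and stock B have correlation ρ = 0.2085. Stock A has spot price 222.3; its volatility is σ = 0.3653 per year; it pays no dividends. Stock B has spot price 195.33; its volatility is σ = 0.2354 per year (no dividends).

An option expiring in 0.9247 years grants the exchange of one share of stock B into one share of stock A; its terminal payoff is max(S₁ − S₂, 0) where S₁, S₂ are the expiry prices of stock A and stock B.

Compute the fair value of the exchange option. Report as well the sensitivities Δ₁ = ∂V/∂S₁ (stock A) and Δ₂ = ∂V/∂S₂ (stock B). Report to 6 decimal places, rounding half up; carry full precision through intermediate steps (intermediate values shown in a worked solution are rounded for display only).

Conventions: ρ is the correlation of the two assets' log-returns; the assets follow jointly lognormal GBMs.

exchange price = 46.434405
Δ1 = 0.702611
Δ2 = -0.561901

σ_eff = √(σ₁² + σ₂² − 2ρσ₁σ₂) = √(0.3653² + 0.2354² − 2·0.2085·0.3653·0.2354) = 0.391151
d₁ = (ln(S₁/S₂) + (q₂ − q₁ + σ_eff²/2)T) / (σ_eff√T) = (ln(222.3/195.33) + (0.0 − 0.0 + 0.076499)·0.9247) / 0.376136 = 0.531926
d₂ = d₁ − σ_eff√T = 0.531926 − 0.376136 = 0.155791
N(d₁) = 0.702611,  N(d₂) = 0.561901
V = S₁·e^{−q₁T}·N(d₁) − S₂·e^{−q₂T}·N(d₂) = 156.190526 − 109.756122 = 46.434405
Key observation: the rate r is irrelevant here: denominating values in stock B turns the exchange into a ratio option on S₁/S₂, and discounting at r drops out.
Δ₁ = e^{−q₁T}·N(d₁) = 0.702611;  Δ₂ = −e^{−q₂T}·N(d₂) = -0.561901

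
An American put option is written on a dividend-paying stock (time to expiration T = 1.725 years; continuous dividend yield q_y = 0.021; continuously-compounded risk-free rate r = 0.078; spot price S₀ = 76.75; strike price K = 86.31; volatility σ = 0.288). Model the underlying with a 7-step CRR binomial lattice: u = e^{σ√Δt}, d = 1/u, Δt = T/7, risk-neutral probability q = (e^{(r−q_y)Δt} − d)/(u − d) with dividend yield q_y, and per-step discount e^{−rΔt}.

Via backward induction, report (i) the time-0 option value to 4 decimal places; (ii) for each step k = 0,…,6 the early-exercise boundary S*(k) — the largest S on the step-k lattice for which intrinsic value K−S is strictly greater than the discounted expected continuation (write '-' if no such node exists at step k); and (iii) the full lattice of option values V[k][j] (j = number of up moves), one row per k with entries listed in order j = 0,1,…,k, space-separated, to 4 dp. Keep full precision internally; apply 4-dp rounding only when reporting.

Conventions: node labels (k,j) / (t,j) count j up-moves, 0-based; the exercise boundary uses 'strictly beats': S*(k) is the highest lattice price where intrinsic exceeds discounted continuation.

price = 13.6258
boundary = - - 57.6631 66.5255 57.6631 66.5255 76.7500
tree:
13.6258
20.1240 7.9871
28.6469 12.8137 3.7183
36.3286 19.7845 6.6968 1.0383
42.9871 28.6469 11.7377 2.1763 0.0000
48.7584 36.3286 19.7845 4.5613 0.0000 0.0000
53.7610 42.9871 28.6469 9.5600 0.0000 0.0000 0.0000
58.0971 48.7584 36.3286 19.7845 0.0000 0.0000 0.0000 0.0000

params: Δt=0.24643 u=1.15369 d=0.86678 q=0.51362 e^(-rΔt)=0.98096
t_7 payoffs: 58.0971 48.7584 36.3286 19.7845 0.0000 0.0000 0.0000 0.0000
t_6: node(6,0) S=32.5490 payoff=53.7610 vs cont=52.2858 → 53.7610 [stop]  node(6,1) S=43.3229 payoff=42.9871 vs cont=41.5675 → 42.9871 [stop]  node(6,2) S=57.6631 payoff=28.6469 vs cont=27.3013 → 28.6469 [stop]  node(6,3) S=76.7500 payoff=9.5600 vs cont=9.4395 → 9.5600 [stop]  node(6,4) S=102.1548 payoff=0.0000 vs cont=0.0000 → 0.0000 [wait]  node(6,5) S=135.9686 payoff=0.0000 vs cont=0.0000 → 0.0000 [wait]  node(6,6) S=180.9752 payoff=0.0000 vs cont=0.0000 → 0.0000 [wait]  ⇒ S*(6)=76.7500
t_5: node(5,0) S=37.5516 payoff=48.7584 vs cont=47.3091 → 48.7584 [stop]  node(5,1) S=49.9814 payoff=36.3286 vs cont=34.9435 → 36.3286 [stop]  node(5,2) S=66.5255 payoff=19.7845 vs cont=18.4847 → 19.7845 [stop]  node(5,3) S=88.5459 payoff=0.0000 vs cont=4.5613 → 4.5613 [wait]  node(5,4) S=117.8552 payoff=0.0000 vs cont=0.0000 → 0.0000 [wait]  node(5,5) S=156.8660 payoff=0.0000 vs cont=0.0000 → 0.0000 [wait]  ⇒ S*(5)=66.5255
t_4: node(4,0) S=43.3229 payoff=42.9871 vs cont=41.5675 → 42.9871 [stop]  node(4,1) S=57.6631 payoff=28.6469 vs cont=27.3013 → 28.6469 [stop]  node(4,2) S=76.7500 payoff=9.5600 vs cont=11.7377 → 11.7377 [wait]  node(4,3) S=102.1548 payoff=0.0000 vs cont=2.1763 → 2.1763 [wait]  node(4,4) S=135.9686 payoff=0.0000 vs cont=0.0000 → 0.0000 [wait]  ⇒ S*(4)=57.6631
t_3: node(3,0) S=49.9814 payoff=36.3286 vs cont=34.9435 → 36.3286 [stop]  node(3,1) S=66.5255 payoff=19.7845 vs cont=19.5819 → 19.7845 [stop]  node(3,2) S=88.5459 payoff=0.0000 vs cont=6.6968 → 6.6968 [wait]  node(3,3) S=117.8552 payoff=0.0000 vs cont=1.0383 → 1.0383 [wait]  ⇒ S*(3)=66.5255
t_2: node(2,0) S=57.6631 payoff=28.6469 vs cont=27.3013 → 28.6469 [stop]  node(2,1) S=76.7500 payoff=9.5600 vs cont=12.8137 → 12.8137 [wait]  node(2,2) S=102.1548 payoff=0.0000 vs cont=3.7183 → 3.7183 [wait]  ⇒ S*(2)=57.6631
t_1: node(1,0) S=66.5255 payoff=19.7845 vs cont=20.1240 → 20.1240 [wait]  node(1,1) S=88.5459 payoff=0.0000 vs cont=7.9871 → 7.9871 [wait]  ⇒ S*(1)=-
t_0: node(0,0) S=76.7500 payoff=9.5600 vs cont=13.6258 → 13.6258 [wait]  ⇒ S*(0)=-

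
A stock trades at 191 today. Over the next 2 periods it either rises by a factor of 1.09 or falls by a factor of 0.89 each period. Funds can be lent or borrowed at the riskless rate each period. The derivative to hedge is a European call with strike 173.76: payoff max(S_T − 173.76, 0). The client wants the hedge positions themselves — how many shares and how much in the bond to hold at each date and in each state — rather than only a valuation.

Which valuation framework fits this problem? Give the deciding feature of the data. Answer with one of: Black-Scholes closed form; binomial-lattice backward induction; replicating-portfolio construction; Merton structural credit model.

framework: replicating-portfolio construction

Key observation: the task asks for the hedge itself — share and bond holdings at every node of the 2-period tree on spot 191 with factors 1.09/0.89 — which is exactly what the replicating-portfolio construction produces.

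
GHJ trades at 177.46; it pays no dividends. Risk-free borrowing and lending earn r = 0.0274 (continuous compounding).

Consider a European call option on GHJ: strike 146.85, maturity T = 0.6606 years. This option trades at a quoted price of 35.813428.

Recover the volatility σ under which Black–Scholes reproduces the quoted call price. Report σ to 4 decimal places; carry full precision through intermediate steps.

sigma = 0.2492

At σ = 0.2492 the Black–Scholes value reproduces the quote:
σ√T = 0.2492·√0.6606 = 0.202543
d₁ = (ln(S/K) + (r+σ²/2)T) / (σ√T) = (ln(177.46/146.85) + (0.0274+0.2492²/2)·0.6606) / 0.202543 = (0.189334 + 0.038612) / 0.202543 = 1.125419
d₂ = d₁ − σ√T = 1.125419 − 0.202543 = 0.922876
e^{−rT} = 0.982062
N(d₁) = 0.869794,  N(d₂) = 0.821964
V = S·N(d₁) − K·e^{−rT}·N(d₂) = 154.353699 − 118.540271 = 35.813428 (matching the quote); vega is positive throughout, so no other σ reproduces this price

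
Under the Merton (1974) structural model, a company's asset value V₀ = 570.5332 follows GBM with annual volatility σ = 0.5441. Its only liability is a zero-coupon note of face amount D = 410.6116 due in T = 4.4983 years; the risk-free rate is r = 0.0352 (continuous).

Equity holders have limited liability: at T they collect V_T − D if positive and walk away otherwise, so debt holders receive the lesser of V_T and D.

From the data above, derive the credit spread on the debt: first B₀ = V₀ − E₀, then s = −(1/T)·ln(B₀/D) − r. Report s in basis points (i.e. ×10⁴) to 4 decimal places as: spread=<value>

Equity is a call on the firm's assets struck at D = 410.6116:
d₁ = [ln(V₀/D) + (r + σ²/2)T] / (σ√T)
   = [ln(570.5332/410.6116) + (0.0352 + 0.5·0.5441²)·4.4983] / (0.5441·√4.4983)
   = [0.328924 + 0.824189] / 1.153992 = 0.999238
d₂ = d₁ − σ√T = 0.999238 − 1.153992 = -0.154754
N(d₁) = 0.841160,  N(d₂) = 0.438507,  e^(−rT) = 0.853559
E₀ = V₀·N(d₁) − D·e^(−rT)·N(d₂)
   = 570.5332·0.841160 − 410.6116·0.853559·0.438507 = 326.221163
B₀ = V₀ − E₀ = 570.5332 − 326.221163 = 244.312037
spread = −(1/T)·ln(B₀/D) − r = −(1/4.4983)·ln(244.312037/410.6116) − 0.0352 = 0.08022172
in basis points: 0.08022172 × 10⁴ = 802.2172 bp

spread=802.2172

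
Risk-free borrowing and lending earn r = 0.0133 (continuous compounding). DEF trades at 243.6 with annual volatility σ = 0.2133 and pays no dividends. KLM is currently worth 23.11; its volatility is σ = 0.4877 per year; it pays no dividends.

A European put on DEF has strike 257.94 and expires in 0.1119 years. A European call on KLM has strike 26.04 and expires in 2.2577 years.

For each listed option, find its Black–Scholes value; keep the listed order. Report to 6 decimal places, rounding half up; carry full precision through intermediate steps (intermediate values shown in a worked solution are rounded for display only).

[DEF put K=257.94]
σ√T = 0.2133·√0.1119 = 0.071352
d₁ = (ln(S/K) + (r+σ²/2)T) / (σ√T) = (ln(243.6/257.94) + (0.0133+0.2133²/2)·0.1119) / 0.071352 = (-0.057199 + 0.004034) / 0.071352 = -0.745118
d₂ = d₁ − σ√T = -0.745118 − 0.071352 = -0.816470
e^{−rT} = 0.998513
N(−d₁) = 0.771900,  N(−d₂) = 0.792884
price = K·e^{−rT}·N(−d₂) − S·N(−d₁) = 204.212442 − 188.034807 = 16.177634
[KLM call K=26.04]
σ√T = 0.4877·√2.2577 = 0.732801
d₁ = (ln(S/K) + (r+σ²/2)T) / (σ√T) = (ln(23.11/26.04) + (0.0133+0.4877²/2)·2.2577) / 0.732801 = (-0.119368 + 0.298526) / 0.732801 = 0.244483
d₂ = d₁ − σ√T = 0.244483 − 0.732801 = -0.488318
e^{−rT} = 0.970419
N(d₁) = 0.596572,  N(d₂) = 0.312662
price = S·N(d₁) − K·e^{−rT}·N(d₂) = 13.786772 − 7.900890 = 5.885882

price(DEF put K=257.94) = 16.177634
price(KLM call K=26.04) = 5.885882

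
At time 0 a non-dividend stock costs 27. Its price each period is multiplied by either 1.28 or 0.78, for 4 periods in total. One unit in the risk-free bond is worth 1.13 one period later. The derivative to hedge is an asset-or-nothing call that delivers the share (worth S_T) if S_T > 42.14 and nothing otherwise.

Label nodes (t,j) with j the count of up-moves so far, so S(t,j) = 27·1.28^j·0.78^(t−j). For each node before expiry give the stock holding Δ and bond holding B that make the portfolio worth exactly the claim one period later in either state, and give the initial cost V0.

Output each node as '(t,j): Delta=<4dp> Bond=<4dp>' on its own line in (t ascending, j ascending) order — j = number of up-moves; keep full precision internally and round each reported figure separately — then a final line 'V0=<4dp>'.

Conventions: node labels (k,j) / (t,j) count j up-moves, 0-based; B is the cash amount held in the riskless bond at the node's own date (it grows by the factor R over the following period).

(0,0): Delta=1.4984 Bond=-18.6354
(1,0): Delta=1.6095 Bond=-23.3977
(1,1): Delta=1.4694 Bond=-20.0552
(2,0): Delta=0.0000 Bond=0.0000
(2,1): Delta=2.0299 Bond=-37.7706
(2,2): Delta=1.3230 Bond=-16.1874
(3,0): Delta=0.0000 Bond=0.0000
(3,1): Delta=0.0000 Bond=0.0000
(3,2): Delta=2.5600 Bond=-60.9726
(3,3): Delta=1.0000 Bond=0.0000
V0=21.8222

Arbitrage-free pricing uses the up-move probability p* = (R−d)/(u−d) = 0.7000, discounting each step at R = 1.13.
At maturity the claim pays: V(4,0)=0.0000, V(4,1)=0.0000, V(4,2)=0.0000, V(4,3)=44.1660, V(4,4)=72.4776
Node (3,0) S=12.8129: V=(p*·0.0000+(1−p*)·0.0000)/1.13=0.0000; Δ=(0.0000−0.0000)/(16.4005−9.9941)=0.0000; B=V−Δ·S=0.0000
Node (3,1) S=21.0263: V=(p*·0.0000+(1−p*)·0.0000)/1.13=0.0000; Δ=(0.0000−0.0000)/(26.9137−16.4005)=0.0000; B=V−Δ·S=0.0000
Node (3,2) S=34.5047: V=(p*·44.1660+(1−p*)·0.0000)/1.13=27.3595; Δ=(44.1660−0.0000)/(44.1660−26.9137)=2.5600; B=V−Δ·S=-60.9726
Node (3,3) S=56.6231: V=(p*·72.4776+(1−p*)·44.1660)/1.13=56.6231; Δ=(72.4776−44.1660)/(72.4776−44.1660)=1.0000; B=V−Δ·S=0.0000
Node (2,0) S=16.4268: V=(p*·0.0000+(1−p*)·0.0000)/1.13=0.0000; Δ=(0.0000−0.0000)/(21.0263−12.8129)=0.0000; B=V−Δ·S=0.0000
Node (2,1) S=26.9568: V=(p*·27.3595+(1−p*)·0.0000)/1.13=16.9484; Δ=(27.3595−0.0000)/(34.5047−21.0263)=2.0299; B=V−Δ·S=-37.7706
Node (2,2) S=44.2368: V=(p*·56.6231+(1−p*)·27.3595)/1.13=42.3398; Δ=(56.6231−27.3595)/(56.6231−34.5047)=1.3230; B=V−Δ·S=-16.1874
Node (1,0) S=21.0600: V=(p*·16.9484+(1−p*)·0.0000)/1.13=10.4990; Δ=(16.9484−0.0000)/(26.9568−16.4268)=1.6095; B=V−Δ·S=-23.3977
Node (1,1) S=34.5600: V=(p*·42.3398+(1−p*)·16.9484)/1.13=30.7278; Δ=(42.3398−16.9484)/(44.2368−26.9568)=1.4694; B=V−Δ·S=-20.0552
Node (0,0) S=27.0000: V=(p*·30.7278+(1−p*)·10.4990)/1.13=21.8222; Δ=(30.7278−10.4990)/(34.5600−21.0600)=1.4984; B=V−Δ·S=-18.6354
Verification: the root portfolio costs Δ(0,0)·S0 + B(0,0) = 21.8222, matching V0.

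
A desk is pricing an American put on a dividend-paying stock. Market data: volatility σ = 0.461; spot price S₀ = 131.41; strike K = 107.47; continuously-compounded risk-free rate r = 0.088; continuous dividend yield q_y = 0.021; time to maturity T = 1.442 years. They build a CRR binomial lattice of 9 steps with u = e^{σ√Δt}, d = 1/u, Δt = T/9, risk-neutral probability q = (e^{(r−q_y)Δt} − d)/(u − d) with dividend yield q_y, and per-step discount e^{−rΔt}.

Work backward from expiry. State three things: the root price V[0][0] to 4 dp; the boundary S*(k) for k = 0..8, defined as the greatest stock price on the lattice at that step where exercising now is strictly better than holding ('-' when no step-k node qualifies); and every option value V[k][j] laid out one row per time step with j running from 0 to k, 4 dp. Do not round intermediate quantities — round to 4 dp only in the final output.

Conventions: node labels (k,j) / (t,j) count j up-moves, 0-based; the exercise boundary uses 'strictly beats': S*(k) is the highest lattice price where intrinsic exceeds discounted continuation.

Δt=0.16022  u=1.20265  d=0.83150  q=0.48308  discount=0.98600
step 9 (expiry): payoffs max(K−S,0) = 82.5026 71.3580 55.2387 31.9243 0.0000 0.0000 0.0000 0.0000 0.0000 0.0000
step 8: (k=8,j=0): S=30.0270, K−S=77.4430, hold=76.0392 ⇒ V=77.4430 exercise | (k=8,j=1): S=43.4302, K−S=64.0398, hold=62.6811 ⇒ V=64.0398 exercise | (k=8,j=2): S=62.8160, K−S=44.6540, hold=43.3603 ⇒ V=44.6540 exercise | (k=8,j=3): S=90.8551, K−S=16.6149, hold=16.2713 ⇒ V=16.6149 exercise | (k=8,j=4): S=131.4100, K−S=0.0000, hold=0.0000 ⇒ V=0.0000 continue | (k=8,j=5): S=190.0673, K−S=0.0000, hold=0.0000 ⇒ V=0.0000 continue | (k=8,j=6): S=274.9074, K−S=0.0000, hold=0.0000 ⇒ V=0.0000 continue | (k=8,j=7): S=397.6174, K−S=0.0000, hold=0.0000 ⇒ V=0.0000 continue | (k=8,j=8): S=575.1014, K−S=0.0000, hold=0.0000 ⇒ V=0.0000 continue  boundary S*=90.8551
step 7: (k=7,j=0): S=36.1120, K−S=71.3580, hold=69.9746 ⇒ V=71.3580 exercise | (k=7,j=1): S=52.2313, K−S=55.2387, hold=53.9095 ⇒ V=55.2387 exercise | (k=7,j=2): S=75.5457, K−S=31.9243, hold=30.6734 ⇒ V=31.9243 exercise | (k=7,j=3): S=109.2670, K−S=0.0000, hold=8.4684 ⇒ V=8.4684 continue | (k=7,j=4): S=158.0403, K−S=0.0000, hold=0.0000 ⇒ V=0.0000 continue | (k=7,j=5): S=228.5846, K−S=0.0000, hold=0.0000 ⇒ V=0.0000 continue | (k=7,j=6): S=330.6175, K−S=0.0000, hold=0.0000 ⇒ V=0.0000 continue | (k=7,j=7): S=478.1948, K−S=0.0000, hold=0.0000 ⇒ V=0.0000 continue  boundary S*=75.5457
step 6: (k=6,j=0): S=43.4302, K−S=64.0398, hold=62.6811 ⇒ V=64.0398 exercise | (k=6,j=1): S=62.8160, K−S=44.6540, hold=43.3603 ⇒ V=44.6540 exercise | (k=6,j=2): S=90.8551, K−S=16.6149, hold=20.3049 ⇒ V=20.3049 continue | (k=6,j=3): S=131.4100, K−S=0.0000, hold=4.3162 ⇒ V=4.3162 continue | (k=6,j=4): S=190.0673, K−S=0.0000, hold=0.0000 ⇒ V=0.0000 continue | (k=6,j=5): S=274.9074, K−S=0.0000, hold=0.0000 ⇒ V=0.0000 continue | (k=6,j=6): S=397.6174, K−S=0.0000, hold=0.0000 ⇒ V=0.0000 continue  boundary S*=62.8160
step 5: (k=5,j=0): S=52.2313, K−S=55.2387, hold=53.9095 ⇒ V=55.2387 exercise | (k=5,j=1): S=75.5457, K−S=31.9243, hold=32.4310 ⇒ V=32.4310 continue | (k=5,j=2): S=109.2670, K−S=0.0000, hold=12.4050 ⇒ V=12.4050 continue | (k=5,j=3): S=158.0403, K−S=0.0000, hold=2.1999 ⇒ V=2.1999 continue | (k=5,j=4): S=228.5846, K−S=0.0000, hold=0.0000 ⇒ V=0.0000 continue | (k=5,j=5): S=330.6175, K−S=0.0000, hold=0.0000 ⇒ V=0.0000 continue  boundary S*=52.2313
step 4: (k=4,j=0): S=62.8160, K−S=44.6540, hold=43.6017 ⇒ V=44.6540 exercise | (k=4,j=1): S=90.8551, K−S=16.6149, hold=22.4383 ⇒ V=22.4383 continue | (k=4,j=2): S=131.4100, K−S=0.0000, hold=7.3705 ⇒ V=7.3705 continue | (k=4,j=3): S=190.0673, K−S=0.0000, hold=1.1213 ⇒ V=1.1213 continue | (k=4,j=4): S=274.9074, K−S=0.0000, hold=0.0000 ⇒ V=0.0000 continue  boundary S*=62.8160
step 3: (k=3,j=0): S=75.5457, K−S=31.9243, hold=33.4472 ⇒ V=33.4472 continue | (k=3,j=1): S=109.2670, K−S=0.0000, hold=14.9471 ⇒ V=14.9471 continue | (k=3,j=2): S=158.0403, K−S=0.0000, hold=4.2907 ⇒ V=4.2907 continue | (k=3,j=3): S=228.5846, K−S=0.0000, hold=0.5715 ⇒ V=0.5715 continue  boundary S*=-
step 2: (k=2,j=0): S=90.8551, K−S=16.6149, hold=24.1671 ⇒ V=24.1671 continue | (k=2,j=1): S=131.4100, K−S=0.0000, hold=9.6621 ⇒ V=9.6621 continue | (k=2,j=2): S=190.0673, K−S=0.0000, hold=2.4591 ⇒ V=2.4591 continue  boundary S*=-
step 1: (k=1,j=0): S=109.2670, K−S=0.0000, hold=16.9198 ⇒ V=16.9198 continue | (k=1,j=1): S=158.0403, K−S=0.0000, hold=6.0959 ⇒ V=6.0959 continue  boundary S*=-
step 0: (k=0,j=0): S=131.4100, K−S=0.0000, hold=11.5273 ⇒ V=11.5273 continue  boundary S*=-

price = 11.5273
boundary = - - - - 62.8160 52.2313 62.8160 75.5457 90.8551
tree:
11.5273
16.9198 6.0959
24.1671 9.6621 2.4591
33.4472 14.9471 4.2907 0.5715
44.6540 22.4383 7.3705 1.1213 0.0000
55.2387 32.4310 12.4050 2.1999 0.0000 0.0000
64.0398 44.6540 20.3049 4.3162 0.0000 0.0000 0.0000
71.3580 55.2387 31.9243 8.4684 0.0000 0.0000 0.0000 0.0000
77.4430 64.0398 44.6540 16.6149 0.0000 0.0000 0.0000 0.0000 0.0000
82.5026 71.3580 55.2387 31.9243 0.0000 0.0000 0.0000 0.0000 0.0000 0.0000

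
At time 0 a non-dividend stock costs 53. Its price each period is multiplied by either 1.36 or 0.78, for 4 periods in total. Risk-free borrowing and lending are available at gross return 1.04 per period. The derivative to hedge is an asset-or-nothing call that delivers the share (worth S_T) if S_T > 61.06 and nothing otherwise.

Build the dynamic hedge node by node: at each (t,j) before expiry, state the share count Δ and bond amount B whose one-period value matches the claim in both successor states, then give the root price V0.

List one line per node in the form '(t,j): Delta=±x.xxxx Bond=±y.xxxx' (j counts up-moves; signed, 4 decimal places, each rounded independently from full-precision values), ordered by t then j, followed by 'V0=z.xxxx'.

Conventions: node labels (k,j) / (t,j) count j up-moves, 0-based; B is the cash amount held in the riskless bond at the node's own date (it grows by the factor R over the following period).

(0,0): Delta=1.2017 Bond=-39.7607
(1,0): Delta=0.8058 Bond=-24.9830
(1,1): Delta=1.4812 Bond=-61.4966
(2,0): Delta=0.0000 Bond=0.0000
(2,1): Delta=1.3746 Bond=-57.9605
(2,2): Delta=1.5565 Bond=-71.3361
(3,0): Delta=0.0000 Bond=0.0000
(3,1): Delta=0.0000 Bond=0.0000
(3,2): Delta=2.3448 Bond=-134.4685
(3,3): Delta=1.0000 Bond=0.0000
V0=23.9301

Arbitrage-free pricing uses the up-move probability p* = (R−d)/(u−d) = 0.4483, discounting each step at R = 1.04.
Payoffs at expiry: V(4,0)=0.0000, V(4,1)=0.0000, V(4,2)=0.0000, V(4,3)=103.9890, V(4,4)=181.3141
Node (3,0) S=25.1513: V=(p*·0.0000+(1−p*)·0.0000)/1.04=0.0000; Δ=(0.0000−0.0000)/(34.2057−19.6180)=0.0000; B=V−Δ·S=0.0000
Node (3,1) S=43.8535: V=(p*·0.0000+(1−p*)·0.0000)/1.04=0.0000; Δ=(0.0000−0.0000)/(59.6407−34.2057)=0.0000; B=V−Δ·S=0.0000
Node (3,2) S=76.4625: V=(p*·103.9890+(1−p*)·0.0000)/1.04=44.8228; Δ=(103.9890−0.0000)/(103.9890−59.6407)=2.3448; B=V−Δ·S=-134.4685
Node (3,3) S=133.3192: V=(p*·181.3141+(1−p*)·103.9890)/1.04=133.3192; Δ=(181.3141−103.9890)/(181.3141−103.9890)=1.0000; B=V−Δ·S=0.0000
Node (2,0) S=32.2452: V=(p*·0.0000+(1−p*)·0.0000)/1.04=0.0000; Δ=(0.0000−0.0000)/(43.8535−25.1513)=0.0000; B=V−Δ·S=0.0000
Node (2,1) S=56.2224: V=(p*·44.8228+(1−p*)·0.0000)/1.04=19.3202; Δ=(44.8228−0.0000)/(76.4625−43.8535)=1.3746; B=V−Δ·S=-57.9605
Node (2,2) S=98.0288: V=(p*·133.3192+(1−p*)·44.8228)/1.04=81.2438; Δ=(133.3192−44.8228)/(133.3192−76.4625)=1.5565; B=V−Δ·S=-71.3361
Node (1,0) S=41.3400: V=(p*·19.3202+(1−p*)·0.0000)/1.04=8.3277; Δ=(19.3202−0.0000)/(56.2224−32.2452)=0.8058; B=V−Δ·S=-24.9830
Node (1,1) S=72.0800: V=(p*·81.2438+(1−p*)·19.3202)/1.04=45.2683; Δ=(81.2438−19.3202)/(98.0288−56.2224)=1.4812; B=V−Δ·S=-61.4966
Node (0,0) S=53.0000: V=(p*·45.2683+(1−p*)·8.3277)/1.04=23.9301; Δ=(45.2683−8.3277)/(72.0800−41.3400)=1.2017; B=V−Δ·S=-39.7607
Sanity check at the root: Δ(0,0)·S0 + B(0,0) reproduces V0 = 23.9301.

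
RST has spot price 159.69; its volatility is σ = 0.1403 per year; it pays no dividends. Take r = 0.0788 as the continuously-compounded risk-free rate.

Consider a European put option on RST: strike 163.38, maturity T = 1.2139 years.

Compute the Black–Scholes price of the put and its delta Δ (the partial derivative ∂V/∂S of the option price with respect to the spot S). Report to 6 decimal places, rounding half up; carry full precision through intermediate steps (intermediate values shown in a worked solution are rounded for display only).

price = 4.916908
Δ = -0.291737

σ√T = 0.1403·√1.2139 = 0.154579
d₁ = (ln(S/K) + (r+σ²/2)T) / (σ√T) = (ln(159.69/163.38) + (0.0788+0.1403²/2)·1.2139) / 0.154579 = (-0.022844 + 0.107603) / 0.154579 = 0.548318
d₂ = d₁ − σ√T = 0.548318 − 0.154579 = 0.393740
e^{−rT} = 0.908777
N(−d₁) = 0.291737,  N(−d₂) = 0.346887
Put price V = K·e^{−rT}·N(−d₂) − S·N(−d₁) = 51.504335 − 46.587427 = 4.916908
Δ = −N(−d₁) = -0.291737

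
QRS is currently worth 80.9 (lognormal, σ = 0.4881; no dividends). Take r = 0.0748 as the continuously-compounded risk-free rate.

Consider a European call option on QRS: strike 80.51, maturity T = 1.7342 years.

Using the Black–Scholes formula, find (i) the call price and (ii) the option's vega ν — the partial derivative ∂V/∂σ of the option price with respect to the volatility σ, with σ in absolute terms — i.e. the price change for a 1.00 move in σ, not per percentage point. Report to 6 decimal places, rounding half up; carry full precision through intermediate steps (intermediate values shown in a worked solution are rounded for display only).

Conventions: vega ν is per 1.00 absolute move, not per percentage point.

price = 24.604363
ν = 36.918737

σ√T = 0.4881·√1.7342 = 0.642774
d₁ = (ln(S/K) + (r+σ²/2)T) / (σ√T) = (ln(80.9/80.51) + (0.0748+0.4881²/2)·1.7342) / 0.642774 = (0.004832 + 0.336297) / 0.642774 = 0.530715
d₂ = d₁ − σ√T = 0.530715 − 0.642774 = -0.112059
e^{−rT} = 0.878343
N(d₁) = 0.702192,  N(d₂) = 0.455388
Call price V = S·N(d₁) − K·e^{−rT}·N(d₂) = 56.807321 − 32.202959 = 24.604363
φ(d₁) = (1/√(2π))·e^{−d₁²/2} = 0.346536
ν = S·φ(d₁)·√T = 36.918737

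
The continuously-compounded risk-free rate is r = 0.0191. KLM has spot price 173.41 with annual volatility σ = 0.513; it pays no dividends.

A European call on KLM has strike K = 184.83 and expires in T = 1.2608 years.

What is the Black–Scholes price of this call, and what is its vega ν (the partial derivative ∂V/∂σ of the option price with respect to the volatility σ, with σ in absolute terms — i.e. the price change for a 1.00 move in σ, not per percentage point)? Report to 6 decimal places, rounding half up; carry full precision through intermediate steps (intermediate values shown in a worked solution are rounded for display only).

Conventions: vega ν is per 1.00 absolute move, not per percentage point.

σ√T = 0.513·√1.2608 = 0.576024
d₁ = (ln(S/K) + (r+σ²/2)T) / (σ√T) = (ln(173.41/184.83) + (0.0191+0.513²/2)·1.2608) / 0.576024 = (-0.063778 + 0.189983) / 0.576024 = 0.219097
d₂ = d₁ − σ√T = 0.219097 − 0.576024 = -0.356927
e^{−rT} = 0.976206
N(d₁) = 0.586713,  N(d₂) = 0.360573
Call price V = S·N(d₁) − K·e^{−rT}·N(d₂) = 101.741879 − 65.059059 = 36.682820
φ(d₁) = (1/√(2π))·e^{−d₁²/2} = 0.389481
ν = S·φ(d₁)·√T = 75.837402

price = 36.682820
ν = 75.837402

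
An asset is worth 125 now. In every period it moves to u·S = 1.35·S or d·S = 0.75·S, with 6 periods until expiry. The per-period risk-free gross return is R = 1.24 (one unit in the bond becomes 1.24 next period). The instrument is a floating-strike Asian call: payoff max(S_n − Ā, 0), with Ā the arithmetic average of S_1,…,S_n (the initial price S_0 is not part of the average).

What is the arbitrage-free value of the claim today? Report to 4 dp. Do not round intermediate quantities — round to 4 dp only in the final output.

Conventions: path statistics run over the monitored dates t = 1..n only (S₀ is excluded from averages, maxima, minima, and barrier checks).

Set p* = 0.8167 (from d < R < u); the path-dependent value is the discounted p*-expectation over all price paths.
Enumerate all 2^6 = 64 price paths (U = up ×1.35, D = down ×0.75); each path with k up-moves has probability p*^k·(1−p*)^(6−k).
DDDDDD: Ā=51.3763, payoff=0.0000, prob=0.000038
UDDDDD: Ā=92.4774, payoff=0.0000, prob=0.000169
DUDDDD: Ā=79.9774, payoff=0.0000, prob=0.000169
UUDDDD: Ā=143.9594, payoff=0.0000, prob=0.000753
DDUDDD: Ā=70.6024, payoff=0.0000, prob=0.000169
UDUDDD: Ā=127.0844, payoff=0.0000, prob=0.000753
DUUDDD: Ā=114.5844, payoff=0.0000, prob=0.000753
UUUDDD: Ā=206.2518, payoff=0.0000, prob=0.003356
DDDUDD: Ā=63.5712, payoff=0.0000, prob=0.000169
UDDUDD: Ā=114.4281, payoff=0.0000, prob=0.000753
DUDUDD: Ā=101.9281, payoff=0.0000, prob=0.000753
UUDUDD: Ā=183.4706, payoff=0.0000, prob=0.003356
DDUUDD: Ā=92.5531, payoff=0.0000, prob=0.000753
UDUUDD: Ā=166.5956, payoff=0.0000, prob=0.003356
DUUUDD: Ā=154.0956, payoff=0.0000, prob=0.003356
UUUUDD: Ā=277.3720, payoff=0.0000, prob=0.014951
DDDDUD: Ā=58.2977, payoff=0.0000, prob=0.000169
UDDDUD: Ā=104.9359, payoff=0.0000, prob=0.000753
DUDDUD: Ā=92.4359, payoff=0.0000, prob=0.000753
UUDDUD: Ā=166.3846, payoff=0.0000, prob=0.003356
DDUDUD: Ā=83.0609, payoff=0.0000, prob=0.000753
UDUDUD: Ā=149.5096, payoff=0.0000, prob=0.003356
DUUDUD: Ā=137.0096, payoff=0.0000, prob=0.003356
UUUDUD: Ā=246.6174, payoff=0.0000, prob=0.014951
DDDUUD: Ā=76.0297, payoff=0.0000, prob=0.000753
UDDUUD: Ā=136.8534, payoff=0.0000, prob=0.003356
DUDUUD: Ā=124.3534, payoff=5.3929, prob=0.003356
UUDUUD: Ā=223.8361, payoff=9.7073, prob=0.014951
DDUUUD: Ā=114.9784, payoff=14.7679, prob=0.003356
UDUUUD: Ā=206.9611, payoff=26.5823, prob=0.014951
DUUUUD: Ā=194.4611, payoff=39.0823, prob=0.014951
UUUUUD: Ā=350.0300, payoff=70.3481, prob=0.066599
DDDDDU: Ā=54.3427, payoff=0.0000, prob=0.000169
UDDDDU: Ā=97.8168, payoff=0.0000, prob=0.000753
DUDDDU: Ā=85.3168, payoff=0.0000, prob=0.000753
UUDDDU: Ā=153.5702, payoff=0.0000, prob=0.003356
DDUDDU: Ā=75.9418, payoff=0.0000, prob=0.000753
UDUDDU: Ā=136.6952, payoff=0.0000, prob=0.003356
DUUDDU: Ā=124.1952, payoff=5.5511, prob=0.003356
UUUDDU: Ā=223.5513, payoff=9.9921, prob=0.014951
DDDUDU: Ā=68.9105, payoff=3.1708, prob=0.000753
UDDUDU: Ā=124.0389, payoff=5.7074, prob=0.003356
DUDUDU: Ā=111.5389, payoff=18.2074, prob=0.003356
UUDUDU: Ā=200.7701, payoff=32.7733, prob=0.014951
DDUUDU: Ā=102.1639, payoff=27.5824, prob=0.003356
UDUUDU: Ā=183.8951, payoff=49.6483, prob=0.014951
DUUUDU: Ā=171.3951, payoff=62.1483, prob=0.014951
UUUUDU: Ā=308.5112, payoff=111.8670, prob=0.066599
DDDDUU: Ā=63.6371, payoff=8.4442, prob=0.000753
UDDDUU: Ā=114.5468, payoff=15.1996, prob=0.003356
DUDDUU: Ā=102.0468, payoff=27.6996, prob=0.003356
UUDDUU: Ā=183.6842, payoff=49.8593, prob=0.014951
DDUDUU: Ā=92.6718, payoff=37.0746, prob=0.003356
UDUDUU: Ā=166.8092, payoff=66.7343, prob=0.014951
DUUDUU: Ā=154.3092, payoff=79.2343, prob=0.014951
UUUDUU: Ā=277.7565, payoff=142.6217, prob=0.066599
DDDUUU: Ā=85.6405, payoff=44.1058, prob=0.003356
UDDUUU: Ā=154.1529, payoff=79.3905, prob=0.014951
DUDUUU: Ā=141.6529, payoff=91.8905, prob=0.014951
UUDUUU: Ā=254.9752, payoff=165.4029, prob=0.066599
DDUUUU: Ā=132.2779, payoff=101.2655, prob=0.014951
UDUUUU: Ā=238.1002, payoff=182.2779, prob=0.066599
DUUUUU: Ā=225.6002, payoff=194.7779, prob=0.066599
UUUUUU: Ā=406.0804, payoff=350.6002, prob=0.296667
Price = Σ prob·payoff / R^6 = 172.896730 / 3.635215 = 47.5616

price = 47.5616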